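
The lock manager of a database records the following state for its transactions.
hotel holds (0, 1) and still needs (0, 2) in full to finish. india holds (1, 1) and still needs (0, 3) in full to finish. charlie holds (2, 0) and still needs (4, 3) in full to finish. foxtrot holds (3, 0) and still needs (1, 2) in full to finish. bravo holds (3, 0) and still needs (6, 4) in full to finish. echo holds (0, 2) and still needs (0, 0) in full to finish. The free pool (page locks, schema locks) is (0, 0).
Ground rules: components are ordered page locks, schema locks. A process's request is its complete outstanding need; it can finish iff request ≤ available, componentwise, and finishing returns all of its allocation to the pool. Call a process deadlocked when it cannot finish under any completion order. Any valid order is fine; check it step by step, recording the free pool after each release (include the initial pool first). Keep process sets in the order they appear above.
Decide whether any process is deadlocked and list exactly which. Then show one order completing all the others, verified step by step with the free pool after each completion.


The deadlocked set is empty.
Key observation: the pool covers echo at once, and every later process fits after earlier releases.
The rest can finish in the order echo, hotel, india, foxtrot, charlie, bravo. Step-by-step check:
  pool = (0, 0)
  echo needs (0, 0) <= (0, 0) -> finishes; pool += (0, 2) = (0, 2)
  hotel needs (0, 2) <= (0, 2) -> finishes; pool += (0, 1) = (0, 3)
  india needs (0, 3) <= (0, 3) -> finishes; pool += (1, 1) = (1, 4)
  foxtrot needs (1, 2) <= (1, 4) -> finishes; pool += (3, 0) = (4, 4)
  charlie needs (4, 3) <= (4, 4) -> finishes; pool += (2, 0) = (6, 4)
  bravo needs (6, 4) <= (6, 4) -> finishes; pool += (3, 0) = (9, 4)


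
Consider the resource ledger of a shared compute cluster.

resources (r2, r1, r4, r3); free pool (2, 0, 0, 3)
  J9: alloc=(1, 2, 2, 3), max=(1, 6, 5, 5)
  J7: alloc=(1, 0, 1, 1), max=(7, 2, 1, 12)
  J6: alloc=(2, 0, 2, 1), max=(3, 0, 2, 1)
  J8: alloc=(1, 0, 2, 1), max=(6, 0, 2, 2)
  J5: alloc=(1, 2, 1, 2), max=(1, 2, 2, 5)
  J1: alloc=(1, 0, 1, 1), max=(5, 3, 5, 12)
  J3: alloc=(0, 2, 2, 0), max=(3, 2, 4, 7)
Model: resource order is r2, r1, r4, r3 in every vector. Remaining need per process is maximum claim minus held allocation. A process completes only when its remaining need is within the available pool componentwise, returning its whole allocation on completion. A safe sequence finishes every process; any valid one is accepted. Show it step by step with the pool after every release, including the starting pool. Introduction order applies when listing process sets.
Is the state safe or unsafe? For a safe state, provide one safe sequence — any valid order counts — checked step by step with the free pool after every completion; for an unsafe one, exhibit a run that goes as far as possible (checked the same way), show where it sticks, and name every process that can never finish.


UNSAFE.
Key observation: J6, J5, J8, J3, J9 can finish, but then (7, 6, 9, 10) is all there is, and the blocked group's r3 demands exceed it.
A maximal execution: J6, J5, J8, J3, J9 — then nothing else fits. Walking it through:
  pool = (2, 0, 0, 3)
  J6 needs (1, 0, 0, 0) <= (2, 0, 0, 3) -> finishes; pool += (2, 0, 2, 1) = (4, 0, 2, 4)
  J5 needs (0, 0, 1, 3) <= (4, 0, 2, 4) -> finishes; pool += (1, 2, 1, 2) = (5, 2, 3, 6)
  J8 needs (5, 0, 0, 1) <= (5, 2, 3, 6) -> finishes; pool += (1, 0, 2, 1) = (6, 2, 5, 7)
  J3 needs (3, 0, 2, 7) <= (6, 2, 5, 7) -> finishes; pool += (0, 2, 2, 0) = (6, 4, 7, 7)
  J9 needs (0, 4, 3, 2) <= (6, 4, 7, 7) -> finishes; pool += (1, 2, 2, 3) = (7, 6, 9, 10)
  J7 still needs (6, 2, 0, 11) but only (7, 6, 9, 10) is free — short on r3
  J1 still needs (4, 3, 4, 11) but only (7, 6, 9, 10) is free — short on r3
Never able to finish: J7 and J1.


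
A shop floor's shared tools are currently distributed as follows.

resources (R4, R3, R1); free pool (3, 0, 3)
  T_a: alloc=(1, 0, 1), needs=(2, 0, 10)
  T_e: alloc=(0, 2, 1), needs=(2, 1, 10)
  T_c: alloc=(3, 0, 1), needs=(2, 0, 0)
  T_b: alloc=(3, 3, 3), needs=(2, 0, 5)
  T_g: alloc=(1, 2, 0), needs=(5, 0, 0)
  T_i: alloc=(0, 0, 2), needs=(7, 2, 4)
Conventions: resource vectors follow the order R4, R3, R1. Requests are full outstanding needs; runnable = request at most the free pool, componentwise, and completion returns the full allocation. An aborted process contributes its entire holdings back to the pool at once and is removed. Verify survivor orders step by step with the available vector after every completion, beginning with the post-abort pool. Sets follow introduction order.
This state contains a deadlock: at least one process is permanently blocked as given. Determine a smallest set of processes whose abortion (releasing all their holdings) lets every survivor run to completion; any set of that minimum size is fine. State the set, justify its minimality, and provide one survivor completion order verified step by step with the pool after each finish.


Abort T_e.
Key observation: T_a was stuck for good until T_e gave back (0, 2, 1); in the order shown it finishes at step 5.
Why nothing smaller works: aborting no one leaves the state deadlocked as given.
Survivors finish in the order: T_c, T_g, T_b, T_i, T_a. Step-by-step check (pool after the aborts first):
  pool = (3, 2, 4)
  T_c: need (2, 0, 0) fits (3, 2, 4); releases (3, 0, 1), pool now (6, 2, 5)
  T_g: need (5, 0, 0) fits (6, 2, 5); releases (1, 2, 0), pool now (7, 4, 5)
  T_b: need (2, 0, 5) fits (7, 4, 5); releases (3, 3, 3), pool now (10, 7, 8)
  T_i: need (7, 2, 4) fits (10, 7, 8); releases (0, 0, 2), pool now (10, 7, 10)
  T_a: need (2, 0, 10) fits (10, 7, 10); releases (1, 0, 1), pool now (11, 7, 11)


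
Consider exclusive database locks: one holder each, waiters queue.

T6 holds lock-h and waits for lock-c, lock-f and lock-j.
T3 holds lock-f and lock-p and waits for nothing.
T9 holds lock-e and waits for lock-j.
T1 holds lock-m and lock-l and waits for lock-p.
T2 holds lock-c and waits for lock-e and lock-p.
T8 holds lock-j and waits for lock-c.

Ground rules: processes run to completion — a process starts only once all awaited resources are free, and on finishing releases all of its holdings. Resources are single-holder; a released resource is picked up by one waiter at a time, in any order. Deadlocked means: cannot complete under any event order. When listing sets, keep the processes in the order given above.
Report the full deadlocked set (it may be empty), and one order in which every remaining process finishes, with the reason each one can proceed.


Deadlocked: T6, T9, T2 and T8.
Key observation: nobody on the ring T2 -> T9 -> T8 -> T2 can start until another member finishes, which never happens; T6 waits into the deadlock from upstream.
A valid finishing order for the others: T3, T1.
Step-by-step check:
  T3: no waits; runs immediately, freeing lock-f and lock-p
  run T1 (all its waits — lock-p — are resolved); releases lock-m and lock-l


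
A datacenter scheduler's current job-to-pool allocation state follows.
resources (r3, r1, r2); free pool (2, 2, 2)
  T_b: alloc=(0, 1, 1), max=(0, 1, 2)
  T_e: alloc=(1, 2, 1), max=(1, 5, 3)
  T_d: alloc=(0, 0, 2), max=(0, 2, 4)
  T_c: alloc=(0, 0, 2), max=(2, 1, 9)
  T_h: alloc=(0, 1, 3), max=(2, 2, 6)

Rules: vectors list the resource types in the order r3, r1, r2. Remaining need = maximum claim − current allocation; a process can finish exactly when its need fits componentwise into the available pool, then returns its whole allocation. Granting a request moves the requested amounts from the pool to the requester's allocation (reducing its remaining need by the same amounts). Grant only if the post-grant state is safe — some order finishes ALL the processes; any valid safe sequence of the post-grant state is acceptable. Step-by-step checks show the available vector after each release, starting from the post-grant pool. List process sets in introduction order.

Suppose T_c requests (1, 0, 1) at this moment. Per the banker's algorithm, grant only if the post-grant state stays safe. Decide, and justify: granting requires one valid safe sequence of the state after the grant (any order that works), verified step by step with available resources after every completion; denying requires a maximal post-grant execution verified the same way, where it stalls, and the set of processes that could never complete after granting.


GRANT. The post-grant state is safe; one safe sequence: T_b, T_e, T_h, T_c, T_d.
Key observation: (1, 2, 1) free after granting still covers T_b first, and each release covers the next.
Step-by-step check of the post-grant state:
  pool = (1, 2, 1)
  run T_b (needs (0, 0, 1), free (1, 2, 1)); after release of (0, 1, 1) the pool is (1, 3, 2)
  run T_e (needs (0, 3, 2), free (1, 3, 2)); after release of (1, 2, 1) the pool is (2, 5, 3)
  run T_h (needs (2, 1, 3), free (2, 5, 3)); after release of (0, 1, 3) the pool is (2, 6, 6)
  run T_c (needs (1, 1, 6), free (2, 6, 6)); after release of (1, 0, 3) the pool is (3, 6, 9)
  run T_d (needs (0, 2, 2), free (3, 6, 9)); after release of (0, 0, 2) the pool is (3, 6, 11)


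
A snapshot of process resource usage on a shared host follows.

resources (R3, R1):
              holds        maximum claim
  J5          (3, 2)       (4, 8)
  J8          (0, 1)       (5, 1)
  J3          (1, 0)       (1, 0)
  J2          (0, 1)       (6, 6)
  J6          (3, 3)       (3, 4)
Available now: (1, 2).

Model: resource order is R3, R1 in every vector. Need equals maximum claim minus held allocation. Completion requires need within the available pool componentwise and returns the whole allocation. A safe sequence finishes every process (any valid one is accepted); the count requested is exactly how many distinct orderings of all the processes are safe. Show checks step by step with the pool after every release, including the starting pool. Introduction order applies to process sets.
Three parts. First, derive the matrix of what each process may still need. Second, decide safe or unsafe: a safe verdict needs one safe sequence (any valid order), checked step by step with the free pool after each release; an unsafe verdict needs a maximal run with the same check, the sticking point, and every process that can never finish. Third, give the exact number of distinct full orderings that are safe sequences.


(1) Need matrix, components ordered R3, R1:
  J5: (1, 6)
  J8: (5, 0)
  J3: (0, 0)
  J2: (6, 5)
  J6: (0, 1)
(2) SAFE — a valid safe sequence is J3, J6, J8, J5, J2.
Key observation: at J8 the run first touches a limit — (5, 0) against (5, 5), exact on a resource it actually requests.
Verifying each step:
  pool = (1, 2)
  J3 needs (0, 0) <= (1, 2) -> finishes; pool += (1, 0) = (2, 2)
  J6 needs (0, 1) <= (2, 2) -> finishes; pool += (3, 3) = (5, 5)
  J8 needs (5, 0) <= (5, 5) -> finishes; pool += (0, 1) = (5, 6)
  J5 needs (1, 6) <= (5, 6) -> finishes; pool += (3, 2) = (8, 8)
  J2 needs (6, 5) <= (8, 8) -> finishes; pool += (0, 1) = (8, 9)
(3) The exact count: 2 of the possible complete orderings are safe sequences.


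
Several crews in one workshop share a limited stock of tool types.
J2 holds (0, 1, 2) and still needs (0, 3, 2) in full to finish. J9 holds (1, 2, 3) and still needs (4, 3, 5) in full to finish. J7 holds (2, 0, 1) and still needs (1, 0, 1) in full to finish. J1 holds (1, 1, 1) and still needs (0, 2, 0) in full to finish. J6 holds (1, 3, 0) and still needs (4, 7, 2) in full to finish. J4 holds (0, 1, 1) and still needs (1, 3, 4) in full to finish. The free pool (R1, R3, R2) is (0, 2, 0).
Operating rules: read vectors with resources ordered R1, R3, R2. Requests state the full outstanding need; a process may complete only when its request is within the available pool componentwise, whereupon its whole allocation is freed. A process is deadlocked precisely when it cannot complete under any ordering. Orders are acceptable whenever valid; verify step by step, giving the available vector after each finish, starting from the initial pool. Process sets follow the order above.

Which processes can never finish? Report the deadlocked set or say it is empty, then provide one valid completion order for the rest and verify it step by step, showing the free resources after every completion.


Deadlocked: J9 and J6.
Key observation: even finishing J1, J7, J2, J4 leaves just (3, 5, 5) free — too little R1 for any of the remaining processes.
A valid finishing order for the others: J1, J7, J2, J4. Walking it through:
  pool = (0, 2, 0)
  J1 needs (0, 2, 0) <= (0, 2, 0) -> finishes; pool += (1, 1, 1) = (1, 3, 1)
  J7 needs (1, 0, 1) <= (1, 3, 1) -> finishes; pool += (2, 0, 1) = (3, 3, 2)
  J2 needs (0, 3, 2) <= (3, 3, 2) -> finishes; pool += (0, 1, 2) = (3, 4, 4)
  J4 needs (1, 3, 4) <= (3, 4, 4) -> finishes; pool += (0, 1, 1) = (3, 5, 5)
The blocked processes can never fit:
  J9 cannot run: need (4, 3, 5) vs free (3, 5, 5) (insufficient R1)
  J6 cannot run: need (4, 7, 2) vs free (3, 5, 5) (insufficient R1 and R3)


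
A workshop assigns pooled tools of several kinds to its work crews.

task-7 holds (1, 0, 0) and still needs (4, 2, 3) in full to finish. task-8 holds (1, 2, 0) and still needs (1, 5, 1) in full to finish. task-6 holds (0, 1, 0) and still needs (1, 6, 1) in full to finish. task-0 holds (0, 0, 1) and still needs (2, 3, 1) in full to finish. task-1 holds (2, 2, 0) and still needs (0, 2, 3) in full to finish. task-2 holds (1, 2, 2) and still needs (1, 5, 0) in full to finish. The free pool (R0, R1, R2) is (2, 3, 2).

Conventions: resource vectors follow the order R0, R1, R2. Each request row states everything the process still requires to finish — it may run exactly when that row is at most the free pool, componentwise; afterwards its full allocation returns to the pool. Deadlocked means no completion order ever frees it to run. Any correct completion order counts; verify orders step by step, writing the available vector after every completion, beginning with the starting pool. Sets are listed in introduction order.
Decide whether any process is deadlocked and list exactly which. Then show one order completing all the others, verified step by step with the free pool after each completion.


Nothing here is deadlocked.
Key observation: beginning at task-0, releases accumulate fast enough that every process eventually fits.
The rest can finish in the order task-0, task-1, task-8, task-7, task-2, task-6. Verifying each step:
  pool = (2, 3, 2)
  run task-0 (needs (2, 3, 1), free (2, 3, 2)); after release of (0, 0, 1) the pool is (2, 3, 3)
  run task-1 (needs (0, 2, 3), free (2, 3, 3)); after release of (2, 2, 0) the pool is (4, 5, 3)
  run task-8 (needs (1, 5, 1), free (4, 5, 3)); after release of (1, 2, 0) the pool is (5, 7, 3)
  run task-7 (needs (4, 2, 3), free (5, 7, 3)); after release of (1, 0, 0) the pool is (6, 7, 3)
  run task-2 (needs (1, 5, 0), free (6, 7, 3)); after release of (1, 2, 2) the pool is (7, 9, 5)
  run task-6 (needs (1, 6, 1), free (7, 9, 5)); after release of (0, 1, 0) the pool is (7, 10, 5)


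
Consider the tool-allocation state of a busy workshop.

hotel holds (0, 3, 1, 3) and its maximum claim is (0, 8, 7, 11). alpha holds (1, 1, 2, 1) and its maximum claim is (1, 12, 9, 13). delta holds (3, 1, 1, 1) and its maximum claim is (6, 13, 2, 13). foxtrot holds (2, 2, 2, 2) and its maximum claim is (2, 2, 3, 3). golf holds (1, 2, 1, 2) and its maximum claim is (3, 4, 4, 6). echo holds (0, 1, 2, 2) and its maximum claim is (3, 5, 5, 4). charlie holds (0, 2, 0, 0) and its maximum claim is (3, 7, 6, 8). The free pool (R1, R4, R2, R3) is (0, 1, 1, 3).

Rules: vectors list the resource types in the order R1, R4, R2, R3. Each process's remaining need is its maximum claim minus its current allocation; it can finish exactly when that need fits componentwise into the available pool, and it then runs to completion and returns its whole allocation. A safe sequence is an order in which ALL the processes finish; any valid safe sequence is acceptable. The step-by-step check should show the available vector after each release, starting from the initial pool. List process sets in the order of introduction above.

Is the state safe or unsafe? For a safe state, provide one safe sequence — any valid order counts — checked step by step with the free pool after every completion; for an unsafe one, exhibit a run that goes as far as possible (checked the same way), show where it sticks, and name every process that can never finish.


The state is SAFE; one workable sequence: foxtrot, golf, echo, charlie, hotel, alpha, delta.
Key observation: reading the order forward, foxtrot is the first process whose need (0, 0, 1, 1) meets the free pool (0, 1, 1, 3) exactly on a resource it requests.
Check, step by step:
  pool = (0, 1, 1, 3)
  run foxtrot (needs (0, 0, 1, 1), free (0, 1, 1, 3)); after release of (2, 2, 2, 2) the pool is (2, 3, 3, 5)
  run golf (needs (2, 2, 3, 4), free (2, 3, 3, 5)); after release of (1, 2, 1, 2) the pool is (3, 5, 4, 7)
  run echo (needs (3, 4, 3, 2), free (3, 5, 4, 7)); after release of (0, 1, 2, 2) the pool is (3, 6, 6, 9)
  run charlie (needs (3, 5, 6, 8), free (3, 6, 6, 9)); after release of (0, 2, 0, 0) the pool is (3, 8, 6, 9)
  run hotel (needs (0, 5, 6, 8), free (3, 8, 6, 9)); after release of (0, 3, 1, 3) the pool is (3, 11, 7, 12)
  run alpha (needs (0, 11, 7, 12), free (3, 11, 7, 12)); after release of (1, 1, 2, 1) the pool is (4, 12, 9, 13)
  run delta (needs (3, 12, 1, 12), free (4, 12, 9, 13)); after release of (3, 1, 1, 1) the pool is (7, 13, 10, 14)


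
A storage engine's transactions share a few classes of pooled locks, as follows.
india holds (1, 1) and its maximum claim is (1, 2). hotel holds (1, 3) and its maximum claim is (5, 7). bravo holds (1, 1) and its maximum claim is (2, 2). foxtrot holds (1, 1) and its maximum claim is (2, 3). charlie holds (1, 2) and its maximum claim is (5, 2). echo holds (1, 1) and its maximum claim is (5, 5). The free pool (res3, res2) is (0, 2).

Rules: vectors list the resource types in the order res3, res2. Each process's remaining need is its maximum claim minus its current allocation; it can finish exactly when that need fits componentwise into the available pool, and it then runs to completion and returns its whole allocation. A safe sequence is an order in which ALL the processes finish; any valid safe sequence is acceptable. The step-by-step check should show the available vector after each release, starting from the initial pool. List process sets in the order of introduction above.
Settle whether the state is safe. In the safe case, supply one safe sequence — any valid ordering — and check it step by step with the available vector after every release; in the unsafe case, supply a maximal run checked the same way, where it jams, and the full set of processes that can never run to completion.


UNSAFE.
Key observation: the pool after india, bravo, foxtrot is (3, 5); every surviving request exceeds it in res3, so progress ends there.
Going as far as possible: india, bravo, foxtrot; after that, nothing fits. Walking it through:
  pool = (0, 2)
  run india (needs (0, 1), free (0, 2)); after release of (1, 1) the pool is (1, 3)
  run bravo (needs (1, 1), free (1, 3)); after release of (1, 1) the pool is (2, 4)
  run foxtrot (needs (1, 2), free (2, 4)); after release of (1, 1) the pool is (3, 5)
  hotel cannot run: need (4, 4) vs free (3, 5) (insufficient res3)
  charlie cannot run: need (4, 0) vs free (3, 5) (insufficient res3)
  echo cannot run: need (4, 4) vs free (3, 5) (insufficient res3)
Permanently blocked: hotel, charlie and echo.


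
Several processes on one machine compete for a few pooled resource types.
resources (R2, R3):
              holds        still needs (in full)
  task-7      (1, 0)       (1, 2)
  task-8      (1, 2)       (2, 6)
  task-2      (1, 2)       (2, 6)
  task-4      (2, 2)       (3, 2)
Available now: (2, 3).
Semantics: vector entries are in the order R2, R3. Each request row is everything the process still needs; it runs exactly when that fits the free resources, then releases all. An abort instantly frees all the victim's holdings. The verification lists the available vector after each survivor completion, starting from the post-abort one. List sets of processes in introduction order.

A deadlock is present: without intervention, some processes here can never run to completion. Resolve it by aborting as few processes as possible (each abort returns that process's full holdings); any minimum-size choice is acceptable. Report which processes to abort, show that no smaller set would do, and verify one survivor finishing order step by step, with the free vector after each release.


Abort task-8.
Key observation: task-2 could never have finished before the abort; with (1, 2) returned by task-8, it fits at step 3.
Why nothing smaller works: aborting no one leaves the state deadlocked as given.
One survivor order: task-4, task-7, task-2. Verifying each step (post-abort pool first):
  pool = (3, 5)
  task-4 needs (3, 2) <= (3, 5) -> finishes; pool += (2, 2) = (5, 7)
  task-7 needs (1, 2) <= (5, 7) -> finishes; pool += (1, 0) = (6, 7)
  task-2 needs (2, 6) <= (6, 7) -> finishes; pool += (1, 2) = (7, 9)


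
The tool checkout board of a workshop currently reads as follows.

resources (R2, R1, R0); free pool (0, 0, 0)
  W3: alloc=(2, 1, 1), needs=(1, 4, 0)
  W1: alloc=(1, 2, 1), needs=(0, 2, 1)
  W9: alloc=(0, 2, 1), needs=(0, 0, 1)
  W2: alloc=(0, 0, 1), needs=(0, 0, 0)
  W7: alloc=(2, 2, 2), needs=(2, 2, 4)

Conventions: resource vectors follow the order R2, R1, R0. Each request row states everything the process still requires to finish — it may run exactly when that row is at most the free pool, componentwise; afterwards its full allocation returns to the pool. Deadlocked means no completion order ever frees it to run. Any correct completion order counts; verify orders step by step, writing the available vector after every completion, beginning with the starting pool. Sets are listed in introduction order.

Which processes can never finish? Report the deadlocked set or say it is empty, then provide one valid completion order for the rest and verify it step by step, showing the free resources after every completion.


No process is deadlocked.
Key observation: beginning at W2, releases accumulate fast enough that every process eventually fits.
A valid finishing order for the others: W2, W9, W1, W3, W7. Verifying each step:
  pool = (0, 0, 0)
  W2: need (0, 0, 0) fits (0, 0, 0); releases (0, 0, 1), pool now (0, 0, 1)
  W9: need (0, 0, 1) fits (0, 0, 1); releases (0, 2, 1), pool now (0, 2, 2)
  W1: need (0, 2, 1) fits (0, 2, 2); releases (1, 2, 1), pool now (1, 4, 3)
  W3: need (1, 4, 0) fits (1, 4, 3); releases (2, 1, 1), pool now (3, 5, 4)
  W7: need (2, 2, 4) fits (3, 5, 4); releases (2, 2, 2), pool now (5, 7, 6)


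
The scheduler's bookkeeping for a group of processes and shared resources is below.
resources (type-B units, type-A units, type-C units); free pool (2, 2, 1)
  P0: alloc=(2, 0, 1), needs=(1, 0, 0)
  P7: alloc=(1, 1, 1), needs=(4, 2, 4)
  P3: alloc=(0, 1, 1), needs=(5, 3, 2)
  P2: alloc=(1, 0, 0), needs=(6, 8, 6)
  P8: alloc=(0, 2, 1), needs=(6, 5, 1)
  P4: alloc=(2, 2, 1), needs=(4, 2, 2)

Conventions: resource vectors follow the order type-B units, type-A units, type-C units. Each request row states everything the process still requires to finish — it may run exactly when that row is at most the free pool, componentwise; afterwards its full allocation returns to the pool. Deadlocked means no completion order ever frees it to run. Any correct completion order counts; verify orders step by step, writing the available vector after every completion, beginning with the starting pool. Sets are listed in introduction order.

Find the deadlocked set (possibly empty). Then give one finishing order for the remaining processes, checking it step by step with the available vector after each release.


The deadlocked set is empty.
Key observation: there is always a runnable process — P0 first — so the state unwinds completely.
A valid finishing order for the others: P0, P4, P3, P8, P7, P2. Walking it through:
  pool = (2, 2, 1)
  P0 needs (1, 0, 0) <= (2, 2, 1) -> finishes; pool += (2, 0, 1) = (4, 2, 2)
  P4 needs (4, 2, 2) <= (4, 2, 2) -> finishes; pool += (2, 2, 1) = (6, 4, 3)
  P3 needs (5, 3, 2) <= (6, 4, 3) -> finishes; pool += (0, 1, 1) = (6, 5, 4)
  P8 needs (6, 5, 1) <= (6, 5, 4) -> finishes; pool += (0, 2, 1) = (6, 7, 5)
  P7 needs (4, 2, 4) <= (6, 7, 5) -> finishes; pool += (1, 1, 1) = (7, 8, 6)
  P2 needs (6, 8, 6) <= (7, 8, 6) -> finishes; pool += (1, 0, 0) = (8, 8, 6)


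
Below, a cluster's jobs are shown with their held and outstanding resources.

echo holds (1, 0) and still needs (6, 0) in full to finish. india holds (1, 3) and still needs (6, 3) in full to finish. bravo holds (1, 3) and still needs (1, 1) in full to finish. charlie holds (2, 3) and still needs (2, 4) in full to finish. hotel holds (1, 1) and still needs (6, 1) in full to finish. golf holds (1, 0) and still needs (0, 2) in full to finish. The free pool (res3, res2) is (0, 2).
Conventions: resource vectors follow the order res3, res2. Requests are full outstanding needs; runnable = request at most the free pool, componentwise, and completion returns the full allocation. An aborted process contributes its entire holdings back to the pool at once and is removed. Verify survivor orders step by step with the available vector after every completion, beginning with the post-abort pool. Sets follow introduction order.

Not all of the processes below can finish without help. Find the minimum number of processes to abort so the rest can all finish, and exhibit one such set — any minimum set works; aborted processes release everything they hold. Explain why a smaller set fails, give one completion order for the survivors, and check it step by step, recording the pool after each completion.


Minimum abort set: india and hotel.
Key observation: echo had no path to completion before; after the abort of india and hotel ((2, 4) returned), step 4 is where it fits.
Why nothing smaller works — every single abort fails: echo alone leaves india blocked (short on res3); india alone leaves echo blocked (short on res3); bravo alone leaves echo blocked (short on res3); charlie alone leaves echo blocked (short on res3); hotel alone leaves echo blocked (short on res3); golf alone leaves echo blocked (short on res3).
The survivors complete as charlie, bravo, golf, echo. Step-by-step check (starting from the post-abort pool):
  pool = (2, 6)
  run charlie (needs (2, 4), free (2, 6)); after release of (2, 3) the pool is (4, 9)
  run bravo (needs (1, 1), free (4, 9)); after release of (1, 3) the pool is (5, 12)
  run golf (needs (0, 2), free (5, 12)); after release of (1, 0) the pool is (6, 12)
  run echo (needs (6, 0), free (6, 12)); after release of (1, 0) the pool is (7, 12)


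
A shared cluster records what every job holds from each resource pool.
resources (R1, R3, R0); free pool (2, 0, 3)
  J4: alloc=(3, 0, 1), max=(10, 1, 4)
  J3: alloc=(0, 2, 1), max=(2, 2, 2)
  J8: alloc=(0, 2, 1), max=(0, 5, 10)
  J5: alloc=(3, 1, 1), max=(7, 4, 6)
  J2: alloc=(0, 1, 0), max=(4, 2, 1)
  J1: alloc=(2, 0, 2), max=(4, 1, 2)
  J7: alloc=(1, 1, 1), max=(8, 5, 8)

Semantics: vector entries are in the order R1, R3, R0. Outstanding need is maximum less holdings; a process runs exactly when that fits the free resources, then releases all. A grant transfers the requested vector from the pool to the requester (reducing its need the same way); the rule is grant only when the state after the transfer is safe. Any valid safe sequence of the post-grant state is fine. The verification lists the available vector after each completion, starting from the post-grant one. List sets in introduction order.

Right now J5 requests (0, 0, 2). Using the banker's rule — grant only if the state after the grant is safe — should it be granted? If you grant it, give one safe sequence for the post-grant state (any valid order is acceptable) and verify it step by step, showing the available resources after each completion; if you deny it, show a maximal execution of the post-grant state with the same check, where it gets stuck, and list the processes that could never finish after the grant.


GRANT. The post-grant state is safe; one safe sequence: J3, J1, J2, J5, J4, J7, J8.
Key observation: granting shrinks the pool to (2, 0, 1), yet J3 still fits and the chain goes through.
Verifying the post-grant state step by step:
  pool = (2, 0, 1)
  run J3 (needs (2, 0, 1), free (2, 0, 1)); after release of (0, 2, 1) the pool is (2, 2, 2)
  run J1 (needs (2, 1, 0), free (2, 2, 2)); after release of (2, 0, 2) the pool is (4, 2, 4)
  run J2 (needs (4, 1, 1), free (4, 2, 4)); after release of (0, 1, 0) the pool is (4, 3, 4)
  run J5 (needs (4, 3, 3), free (4, 3, 4)); after release of (3, 1, 3) the pool is (7, 4, 7)
  run J4 (needs (7, 1, 3), free (7, 4, 7)); after release of (3, 0, 1) the pool is (10, 4, 8)
  run J7 (needs (7, 4, 7), free (10, 4, 8)); after release of (1, 1, 1) the pool is (11, 5, 9)
  run J8 (needs (0, 3, 9), free (11, 5, 9)); after release of (0, 2, 1) the pool is (11, 7, 10)


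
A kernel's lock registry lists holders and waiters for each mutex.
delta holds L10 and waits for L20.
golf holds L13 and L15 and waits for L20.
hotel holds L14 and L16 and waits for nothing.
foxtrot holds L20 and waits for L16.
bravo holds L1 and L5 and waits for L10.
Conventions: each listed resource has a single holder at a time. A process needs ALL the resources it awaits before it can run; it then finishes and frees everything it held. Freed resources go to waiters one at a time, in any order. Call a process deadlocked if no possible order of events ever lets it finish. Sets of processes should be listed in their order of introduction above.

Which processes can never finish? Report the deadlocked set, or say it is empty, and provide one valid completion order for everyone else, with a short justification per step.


The deadlocked set is empty.
Key observation: the waits form no ring: some process can always run, and its releases unblock the others one by one.
One completion order for the rest: hotel, foxtrot, golf, delta, bravo.
Step-by-step check:
  run hotel (it waits on nothing); releases L14 and L16
  run foxtrot (all its waits — L16 — are resolved); releases L20
  run golf (all its waits — L20 — are resolved); releases L13 and L15
  run delta (all its waits — L20 — are resolved); releases L10
  run bravo (all its waits — L10 — are resolved); releases L1 and L5


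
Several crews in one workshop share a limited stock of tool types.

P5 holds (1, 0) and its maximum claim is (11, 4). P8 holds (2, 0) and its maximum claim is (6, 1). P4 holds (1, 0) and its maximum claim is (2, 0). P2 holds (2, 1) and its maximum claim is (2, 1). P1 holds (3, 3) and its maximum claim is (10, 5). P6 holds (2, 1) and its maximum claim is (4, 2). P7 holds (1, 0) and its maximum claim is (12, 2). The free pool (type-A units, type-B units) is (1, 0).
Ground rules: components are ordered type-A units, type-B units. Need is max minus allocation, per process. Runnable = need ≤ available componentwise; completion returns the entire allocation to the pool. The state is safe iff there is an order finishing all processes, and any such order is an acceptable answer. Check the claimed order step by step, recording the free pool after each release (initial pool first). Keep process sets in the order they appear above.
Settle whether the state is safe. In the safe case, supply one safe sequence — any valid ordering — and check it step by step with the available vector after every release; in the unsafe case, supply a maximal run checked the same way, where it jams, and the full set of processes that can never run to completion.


SAFE. One safe sequence: P4, P2, P6, P8, P1, P5, P7.
Key observation: at P4 the run first touches a limit — (1, 0) against (1, 0), exact on a resource it actually requests.
Walking it through:
  pool = (1, 0)
  P4 needs (1, 0) <= (1, 0) -> finishes; pool += (1, 0) = (2, 0)
  P2 needs (0, 0) <= (2, 0) -> finishes; pool += (2, 1) = (4, 1)
  P6 needs (2, 1) <= (4, 1) -> finishes; pool += (2, 1) = (6, 2)
  P8 needs (4, 1) <= (6, 2) -> finishes; pool += (2, 0) = (8, 2)
  P1 needs (7, 2) <= (8, 2) -> finishes; pool += (3, 3) = (11, 5)
  P5 needs (10, 4) <= (11, 5) -> finishes; pool += (1, 0) = (12, 5)
  P7 needs (11, 2) <= (12, 5) -> finishes; pool += (1, 0) = (13, 5)


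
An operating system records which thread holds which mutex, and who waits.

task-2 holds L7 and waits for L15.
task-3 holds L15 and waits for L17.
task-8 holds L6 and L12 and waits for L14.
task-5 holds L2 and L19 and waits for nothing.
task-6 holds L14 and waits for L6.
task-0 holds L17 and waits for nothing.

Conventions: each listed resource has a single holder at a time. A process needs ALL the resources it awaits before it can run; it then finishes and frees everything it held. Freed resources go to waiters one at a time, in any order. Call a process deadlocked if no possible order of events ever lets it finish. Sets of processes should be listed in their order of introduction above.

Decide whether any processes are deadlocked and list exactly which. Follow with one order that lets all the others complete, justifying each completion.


Deadlocked set: task-8 and task-6.
Key observation: the knot is the closed ring of waits task-8 -> task-6 -> task-8; no other process is dragged down with it.
One completion order for the rest: task-0, task-5, task-3, task-2.
Verifying each step:
  task-0 waits on nothing -> runs at once and releases L17
  task-5 waits on nothing -> runs at once and releases L2 and L19
  task-3: everything it awaited (L17) is free; runs, freeing L15
  task-2: everything it awaited (L15) is free; runs, freeing L7


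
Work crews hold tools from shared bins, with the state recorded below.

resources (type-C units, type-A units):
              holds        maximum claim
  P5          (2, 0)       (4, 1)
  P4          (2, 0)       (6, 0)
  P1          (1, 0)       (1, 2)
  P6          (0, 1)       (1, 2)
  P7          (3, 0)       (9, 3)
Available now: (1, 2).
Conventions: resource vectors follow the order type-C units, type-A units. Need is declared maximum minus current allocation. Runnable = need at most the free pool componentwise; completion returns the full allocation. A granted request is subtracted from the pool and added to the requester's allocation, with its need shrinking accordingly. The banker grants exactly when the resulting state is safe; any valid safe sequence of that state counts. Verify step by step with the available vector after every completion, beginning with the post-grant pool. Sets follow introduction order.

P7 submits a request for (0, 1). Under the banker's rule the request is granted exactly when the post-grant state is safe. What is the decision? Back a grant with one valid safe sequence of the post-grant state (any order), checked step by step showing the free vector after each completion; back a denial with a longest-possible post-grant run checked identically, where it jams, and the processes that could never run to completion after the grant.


GRANT: granting preserves safety; a valid post-grant sequence is P6, P1, P5, P4, P7.
Key observation: (1, 1) free after granting still covers P6 first, and each release covers the next.
Check on the post-grant state, step by step:
  pool = (1, 1)
  run P6 (needs (1, 1), free (1, 1)); after release of (0, 1) the pool is (1, 2)
  run P1 (needs (0, 2), free (1, 2)); after release of (1, 0) the pool is (2, 2)
  run P5 (needs (2, 1), free (2, 2)); after release of (2, 0) the pool is (4, 2)
  run P4 (needs (4, 0), free (4, 2)); after release of (2, 0) the pool is (6, 2)
  run P7 (needs (6, 2), free (6, 2)); after release of (3, 1) the pool is (9, 3)


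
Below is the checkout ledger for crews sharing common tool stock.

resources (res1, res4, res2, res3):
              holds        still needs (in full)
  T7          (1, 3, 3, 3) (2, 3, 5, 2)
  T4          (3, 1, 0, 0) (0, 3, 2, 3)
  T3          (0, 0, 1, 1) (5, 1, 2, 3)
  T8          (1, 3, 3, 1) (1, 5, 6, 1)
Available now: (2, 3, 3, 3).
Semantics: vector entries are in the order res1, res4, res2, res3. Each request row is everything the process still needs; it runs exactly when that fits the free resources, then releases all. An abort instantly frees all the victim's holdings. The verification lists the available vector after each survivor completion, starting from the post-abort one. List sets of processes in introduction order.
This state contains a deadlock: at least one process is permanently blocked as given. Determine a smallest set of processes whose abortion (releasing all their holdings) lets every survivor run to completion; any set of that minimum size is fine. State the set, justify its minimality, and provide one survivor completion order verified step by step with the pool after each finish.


Abort T8.
Key observation: aborting T8 returns (1, 3, 3, 1), and T7 — hopeless before — runs at step 1 with the returned capacity in the pool.
Why nothing smaller works: aborting no one leaves the state deadlocked as given.
Survivors finish in the order: T7, T4, T3. Verifying each step (pool after the aborts first):
  pool = (3, 6, 6, 4)
  T7 needs (2, 3, 5, 2) <= (3, 6, 6, 4) -> finishes; pool += (1, 3, 3, 3) = (4, 9, 9, 7)
  T4 needs (0, 3, 2, 3) <= (4, 9, 9, 7) -> finishes; pool += (3, 1, 0, 0) = (7, 10, 9, 7)
  T3 needs (5, 1, 2, 3) <= (7, 10, 9, 7) -> finishes; pool += (0, 0, 1, 1) = (7, 10, 10, 8)


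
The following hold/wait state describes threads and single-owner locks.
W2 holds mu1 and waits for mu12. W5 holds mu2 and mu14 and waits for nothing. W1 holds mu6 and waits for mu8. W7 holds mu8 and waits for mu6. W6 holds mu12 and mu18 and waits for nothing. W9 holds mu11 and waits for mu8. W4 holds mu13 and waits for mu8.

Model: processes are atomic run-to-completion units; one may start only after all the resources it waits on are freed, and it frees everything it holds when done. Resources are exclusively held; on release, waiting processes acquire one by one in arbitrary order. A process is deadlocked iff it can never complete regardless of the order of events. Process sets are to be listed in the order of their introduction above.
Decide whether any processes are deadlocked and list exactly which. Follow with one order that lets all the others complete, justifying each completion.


Deadlocked set: W1, W7, W9 and W4.
Key observation: the waits loop around W1 -> W7 -> W1 with no way out; W9 and W4 wait into the deadlock from upstream.
The rest can finish in the order W5, W6, W2.
Step-by-step check:
  W5: no waits; runs immediately, freeing mu2 and mu14
  W6: no waits; runs immediately, freeing mu12 and mu18
  W2 waits on mu12 — all released -> runs and releases mu1


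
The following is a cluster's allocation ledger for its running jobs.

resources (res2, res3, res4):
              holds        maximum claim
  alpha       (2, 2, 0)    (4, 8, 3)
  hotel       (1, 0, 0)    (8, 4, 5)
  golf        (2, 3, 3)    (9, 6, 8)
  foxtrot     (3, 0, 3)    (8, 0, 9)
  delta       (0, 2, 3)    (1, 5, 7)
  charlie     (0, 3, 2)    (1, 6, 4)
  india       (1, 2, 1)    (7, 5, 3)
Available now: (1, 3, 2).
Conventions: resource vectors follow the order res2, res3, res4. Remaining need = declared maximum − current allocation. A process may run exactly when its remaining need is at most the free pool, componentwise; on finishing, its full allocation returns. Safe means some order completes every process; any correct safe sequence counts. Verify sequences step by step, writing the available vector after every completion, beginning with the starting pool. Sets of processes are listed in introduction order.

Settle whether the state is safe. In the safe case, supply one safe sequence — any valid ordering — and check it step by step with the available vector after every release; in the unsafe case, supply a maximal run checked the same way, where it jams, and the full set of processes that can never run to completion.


The state is UNSAFE.
Key observation: once charlie, delta finish, the pool peaks at (1, 8, 7) — and every remaining process still needs more res2 than that.
The run charlie, delta cannot be extended any further. Walking it through:
  pool = (1, 3, 2)
  charlie: need (1, 3, 2) fits (1, 3, 2); releases (0, 3, 2), pool now (1, 6, 4)
  delta: need (1, 3, 4) fits (1, 6, 4); releases (0, 2, 3), pool now (1, 8, 7)
  blocked: alpha wants (2, 6, 3), pool (1, 8, 7) — not enough res2
  blocked: hotel wants (7, 4, 5), pool (1, 8, 7) — not enough res2
  blocked: golf wants (7, 3, 5), pool (1, 8, 7) — not enough res2
  blocked: foxtrot wants (5, 0, 6), pool (1, 8, 7) — not enough res2
  blocked: india wants (6, 3, 2), pool (1, 8, 7) — not enough res2
Never able to finish: alpha, hotel, golf, foxtrot and india.
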